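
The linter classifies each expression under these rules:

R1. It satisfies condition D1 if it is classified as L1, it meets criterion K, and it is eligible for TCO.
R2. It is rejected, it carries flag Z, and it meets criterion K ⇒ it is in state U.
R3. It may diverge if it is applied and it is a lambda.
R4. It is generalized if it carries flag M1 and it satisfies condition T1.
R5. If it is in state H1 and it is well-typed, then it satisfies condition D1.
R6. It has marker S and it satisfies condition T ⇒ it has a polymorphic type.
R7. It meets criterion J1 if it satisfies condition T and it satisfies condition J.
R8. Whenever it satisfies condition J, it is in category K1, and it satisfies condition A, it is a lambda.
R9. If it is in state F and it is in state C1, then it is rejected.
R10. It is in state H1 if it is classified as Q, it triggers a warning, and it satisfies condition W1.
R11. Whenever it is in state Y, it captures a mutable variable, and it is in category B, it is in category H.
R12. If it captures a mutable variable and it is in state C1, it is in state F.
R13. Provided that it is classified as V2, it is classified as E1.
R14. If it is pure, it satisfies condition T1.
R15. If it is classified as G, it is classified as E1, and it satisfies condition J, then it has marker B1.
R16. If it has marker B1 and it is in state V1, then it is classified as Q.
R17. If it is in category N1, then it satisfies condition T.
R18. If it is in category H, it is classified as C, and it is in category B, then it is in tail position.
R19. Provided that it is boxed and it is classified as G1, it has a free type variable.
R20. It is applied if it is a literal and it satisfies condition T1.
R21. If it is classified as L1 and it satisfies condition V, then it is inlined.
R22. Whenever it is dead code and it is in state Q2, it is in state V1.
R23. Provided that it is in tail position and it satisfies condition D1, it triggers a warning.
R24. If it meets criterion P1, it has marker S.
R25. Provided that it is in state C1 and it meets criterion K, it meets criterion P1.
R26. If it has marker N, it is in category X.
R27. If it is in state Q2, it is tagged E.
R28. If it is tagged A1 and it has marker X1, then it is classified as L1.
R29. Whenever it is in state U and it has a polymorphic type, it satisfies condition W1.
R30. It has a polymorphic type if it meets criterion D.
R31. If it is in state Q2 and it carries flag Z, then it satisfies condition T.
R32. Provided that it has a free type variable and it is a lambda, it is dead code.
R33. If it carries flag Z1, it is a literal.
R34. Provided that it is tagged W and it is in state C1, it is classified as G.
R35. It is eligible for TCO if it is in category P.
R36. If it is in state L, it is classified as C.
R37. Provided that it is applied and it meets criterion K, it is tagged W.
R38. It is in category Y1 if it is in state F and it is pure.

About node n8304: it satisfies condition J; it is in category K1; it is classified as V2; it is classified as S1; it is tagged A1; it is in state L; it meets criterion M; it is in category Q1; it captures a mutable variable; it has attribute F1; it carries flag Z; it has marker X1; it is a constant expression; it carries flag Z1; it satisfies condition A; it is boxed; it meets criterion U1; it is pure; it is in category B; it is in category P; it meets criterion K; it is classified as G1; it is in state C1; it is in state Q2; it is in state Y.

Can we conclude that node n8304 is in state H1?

Yes

By R8 (it satisfies condition J, it is in category K1, it satisfies condition A): it is a lambda.
By R11 (it is in state Y, it captures a mutable variable, it is in category B): it is in category H.
By R12 (it captures a mutable variable, it is in state C1): it is in state F.
By R13 (it is classified as V2): it is classified as E1.
By R14 (it is pure): it satisfies condition T1.
By R19 (it is boxed, it is classified as G1): it has a free type variable.
By R25 (it is in state C1, it meets criterion K): it meets criterion P1.
By R28 (it is tagged A1, it has marker X1): it is classified as L1.
By R31 (it is in state Q2, it carries flag Z): it satisfies condition T.
By R32 (it has a free type variable, it is a lambda): it is dead code.
By R33 (it carries flag Z1): it is a literal.
By R35 (it is in category P): it is eligible for TCO.
By R36 (it is in state L): it is classified as C.
By R1 (it is classified as L1, it meets criterion K, it is eligible for TCO): it satisfies condition D1.
By R9 (it is in state F, it is in state C1): it is rejected.
By R18 (it is in category H, it is classified as C, it is in category B): it is in tail position.
By R20 (it is a literal, it satisfies condition T1): it is applied.
By R22 (it is dead code, it is in state Q2): it is in state V1.
By R23 (it is in tail position, it satisfies condition D1): it triggers a warning.
By R24 (it meets criterion P1): it has marker S.
By R37 (it is applied, it meets criterion K): it is tagged W.
By R2 (it is rejected, it carries flag Z, it meets criterion K): it is in state U.
By R6 (it has marker S, it satisfies condition T): it has a polymorphic type.
By R29 (it is in state U, it has a polymorphic type): it satisfies condition W1.
By R34 (it is tagged W, it is in state C1): it is classified as G.
By R15 (it is classified as G, it is classified as E1, it satisfies condition J): it has marker B1.
By R16 (it has marker B1, it is in state V1): it is classified as Q.
By R10 (it is classified as Q, it triggers a warning, it satisfies condition W1): it is in state H1.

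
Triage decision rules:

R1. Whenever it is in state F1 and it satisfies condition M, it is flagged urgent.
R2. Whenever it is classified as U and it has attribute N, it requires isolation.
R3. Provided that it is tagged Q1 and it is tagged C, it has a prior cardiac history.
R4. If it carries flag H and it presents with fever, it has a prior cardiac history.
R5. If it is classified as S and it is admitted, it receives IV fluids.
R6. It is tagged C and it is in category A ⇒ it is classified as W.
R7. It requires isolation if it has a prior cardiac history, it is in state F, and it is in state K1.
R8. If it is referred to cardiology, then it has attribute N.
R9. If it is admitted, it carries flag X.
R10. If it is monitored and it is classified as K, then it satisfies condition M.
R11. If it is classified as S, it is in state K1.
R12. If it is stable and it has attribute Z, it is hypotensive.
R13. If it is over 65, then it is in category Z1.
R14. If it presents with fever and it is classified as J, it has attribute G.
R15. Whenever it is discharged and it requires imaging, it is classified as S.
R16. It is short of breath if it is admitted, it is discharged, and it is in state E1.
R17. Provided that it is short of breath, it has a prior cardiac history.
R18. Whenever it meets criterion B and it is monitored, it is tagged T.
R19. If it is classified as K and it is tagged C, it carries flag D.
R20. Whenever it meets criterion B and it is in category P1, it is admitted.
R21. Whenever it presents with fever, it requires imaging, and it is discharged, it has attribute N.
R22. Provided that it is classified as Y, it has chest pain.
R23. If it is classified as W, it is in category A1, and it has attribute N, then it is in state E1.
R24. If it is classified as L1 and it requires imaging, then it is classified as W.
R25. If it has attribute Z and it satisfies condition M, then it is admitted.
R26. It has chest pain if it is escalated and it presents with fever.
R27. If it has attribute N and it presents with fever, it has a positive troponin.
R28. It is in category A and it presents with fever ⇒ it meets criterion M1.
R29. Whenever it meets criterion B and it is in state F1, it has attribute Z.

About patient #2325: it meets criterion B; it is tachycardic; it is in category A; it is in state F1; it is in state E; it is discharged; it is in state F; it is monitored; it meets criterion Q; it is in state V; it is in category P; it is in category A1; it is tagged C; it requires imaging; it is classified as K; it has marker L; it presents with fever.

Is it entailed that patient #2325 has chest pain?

Forward chaining from the given facts derives: is classified as W, satisfies condition M, is classified as S, is tagged T, carries flag D, has attribute N, is in state E1, has a positive troponin, meets criterion M1, has attribute Z, is flagged urgent, is in state K1, is admitted, receives IV fluids, carries flag X, is short of breath, has a prior cardiac history, requires isolation.
Rules concluding "it has chest pain": R22 needs "it is classified as Y"; R26 needs "it is escalated" — none of these are established.

No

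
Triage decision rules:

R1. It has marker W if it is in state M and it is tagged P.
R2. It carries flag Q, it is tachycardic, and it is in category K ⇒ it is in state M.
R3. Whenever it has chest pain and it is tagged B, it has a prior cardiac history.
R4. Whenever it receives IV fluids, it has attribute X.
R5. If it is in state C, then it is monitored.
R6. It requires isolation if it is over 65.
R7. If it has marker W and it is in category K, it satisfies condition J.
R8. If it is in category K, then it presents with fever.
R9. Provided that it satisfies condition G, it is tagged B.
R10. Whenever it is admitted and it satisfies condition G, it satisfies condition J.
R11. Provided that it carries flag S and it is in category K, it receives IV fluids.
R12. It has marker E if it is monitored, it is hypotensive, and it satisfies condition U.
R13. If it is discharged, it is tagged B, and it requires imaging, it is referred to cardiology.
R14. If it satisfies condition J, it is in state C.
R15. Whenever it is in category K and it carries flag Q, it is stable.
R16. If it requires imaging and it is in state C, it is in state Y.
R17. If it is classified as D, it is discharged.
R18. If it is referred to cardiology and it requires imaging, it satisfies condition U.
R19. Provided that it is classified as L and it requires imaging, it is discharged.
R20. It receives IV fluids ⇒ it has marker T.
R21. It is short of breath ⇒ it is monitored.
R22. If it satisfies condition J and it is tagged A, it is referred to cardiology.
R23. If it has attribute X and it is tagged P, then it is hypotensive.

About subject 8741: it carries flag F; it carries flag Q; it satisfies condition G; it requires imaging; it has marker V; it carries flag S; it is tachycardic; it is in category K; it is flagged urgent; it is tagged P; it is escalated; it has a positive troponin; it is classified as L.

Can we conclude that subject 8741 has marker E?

Yes

By R2 (it carries flag Q, it is tachycardic, it is in category K): it is in state M.
By R9 (it satisfies condition G): it is tagged B.
By R11 (it carries flag S, it is in category K): it receives IV fluids.
By R19 (it is classified as L, it requires imaging): it is discharged.
By R1 (it is in state M, it is tagged P): it has marker W.
By R4 (it receives IV fluids): it has attribute X.
By R7 (it has marker W, it is in category K): it satisfies condition J.
By R13 (it is discharged, it is tagged B, it requires imaging): it is referred to cardiology.
By R14 (it satisfies condition J): it is in state C.
By R18 (it is referred to cardiology, it requires imaging): it satisfies condition U.
By R23 (it has attribute X, it is tagged P): it is hypotensive.
By R5 (it is in state C): it is monitored.
By R12 (it is monitored, it is hypotensive, it satisfies condition U): it has marker E.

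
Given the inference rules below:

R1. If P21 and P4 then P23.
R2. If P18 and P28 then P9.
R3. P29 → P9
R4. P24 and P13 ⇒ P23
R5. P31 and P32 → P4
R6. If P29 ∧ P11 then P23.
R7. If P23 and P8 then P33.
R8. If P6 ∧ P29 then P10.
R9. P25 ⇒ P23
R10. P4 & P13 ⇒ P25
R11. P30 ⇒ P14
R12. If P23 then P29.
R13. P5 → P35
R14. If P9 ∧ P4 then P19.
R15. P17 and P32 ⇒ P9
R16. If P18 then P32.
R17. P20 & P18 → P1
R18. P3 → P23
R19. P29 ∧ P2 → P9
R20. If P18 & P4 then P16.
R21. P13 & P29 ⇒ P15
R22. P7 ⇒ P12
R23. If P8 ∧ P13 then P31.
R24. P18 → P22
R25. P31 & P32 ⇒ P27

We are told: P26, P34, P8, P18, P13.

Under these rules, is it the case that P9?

Yes

P32  (by R16: P18)
P31  (by R23: P8, P13)
P4  (by R5: P31, P32)
P25  (by R10: P4, P13)
P23  (by R9: P25)
P29  (by R12: P23)
P9  (by R3: P29)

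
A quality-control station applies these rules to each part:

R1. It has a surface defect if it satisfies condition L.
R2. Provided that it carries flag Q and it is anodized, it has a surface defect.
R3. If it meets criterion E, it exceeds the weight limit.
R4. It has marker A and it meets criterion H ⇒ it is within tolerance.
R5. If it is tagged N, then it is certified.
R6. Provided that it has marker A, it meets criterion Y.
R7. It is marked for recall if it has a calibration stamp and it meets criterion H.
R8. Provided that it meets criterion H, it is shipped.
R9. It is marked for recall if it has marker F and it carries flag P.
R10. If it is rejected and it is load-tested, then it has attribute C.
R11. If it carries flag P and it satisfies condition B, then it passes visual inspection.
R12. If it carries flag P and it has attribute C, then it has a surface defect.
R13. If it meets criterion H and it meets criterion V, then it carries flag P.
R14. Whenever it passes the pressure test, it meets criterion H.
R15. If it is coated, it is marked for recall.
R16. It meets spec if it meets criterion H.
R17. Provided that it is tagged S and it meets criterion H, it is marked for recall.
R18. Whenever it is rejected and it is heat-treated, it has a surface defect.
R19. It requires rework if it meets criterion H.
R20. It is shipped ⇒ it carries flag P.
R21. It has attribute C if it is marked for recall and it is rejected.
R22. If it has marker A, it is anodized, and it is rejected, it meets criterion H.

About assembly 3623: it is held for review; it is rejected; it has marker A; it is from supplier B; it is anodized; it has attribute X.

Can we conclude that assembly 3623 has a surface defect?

No

Forward chaining from the given facts derives: meets criterion Y, meets criterion H, is within tolerance, is shipped, meets spec, requires rework, carries flag P.
Rules concluding "it has a surface defect": R1 needs "it satisfies condition L"; R2 needs "it carries flag Q"; R12 needs "it has attribute C"; R18 needs "it is heat-treated" — none of these are established.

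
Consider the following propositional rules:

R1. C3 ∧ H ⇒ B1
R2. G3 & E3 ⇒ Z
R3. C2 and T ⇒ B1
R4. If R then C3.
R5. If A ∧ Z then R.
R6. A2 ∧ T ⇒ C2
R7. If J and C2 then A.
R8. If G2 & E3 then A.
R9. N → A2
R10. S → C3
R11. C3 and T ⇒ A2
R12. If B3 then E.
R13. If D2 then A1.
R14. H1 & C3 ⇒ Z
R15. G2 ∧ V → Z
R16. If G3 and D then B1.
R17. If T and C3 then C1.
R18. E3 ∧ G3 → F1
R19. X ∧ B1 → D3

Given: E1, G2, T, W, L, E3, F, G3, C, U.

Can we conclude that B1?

Yes

Z  (by R2: G3, E3)
A  (by R8: G2, E3)
R  (by R5: A, Z)
C3  (by R4: R)
A2  (by R11: C3, T)
C2  (by R6: A2, T)
B1  (by R3: C2, T)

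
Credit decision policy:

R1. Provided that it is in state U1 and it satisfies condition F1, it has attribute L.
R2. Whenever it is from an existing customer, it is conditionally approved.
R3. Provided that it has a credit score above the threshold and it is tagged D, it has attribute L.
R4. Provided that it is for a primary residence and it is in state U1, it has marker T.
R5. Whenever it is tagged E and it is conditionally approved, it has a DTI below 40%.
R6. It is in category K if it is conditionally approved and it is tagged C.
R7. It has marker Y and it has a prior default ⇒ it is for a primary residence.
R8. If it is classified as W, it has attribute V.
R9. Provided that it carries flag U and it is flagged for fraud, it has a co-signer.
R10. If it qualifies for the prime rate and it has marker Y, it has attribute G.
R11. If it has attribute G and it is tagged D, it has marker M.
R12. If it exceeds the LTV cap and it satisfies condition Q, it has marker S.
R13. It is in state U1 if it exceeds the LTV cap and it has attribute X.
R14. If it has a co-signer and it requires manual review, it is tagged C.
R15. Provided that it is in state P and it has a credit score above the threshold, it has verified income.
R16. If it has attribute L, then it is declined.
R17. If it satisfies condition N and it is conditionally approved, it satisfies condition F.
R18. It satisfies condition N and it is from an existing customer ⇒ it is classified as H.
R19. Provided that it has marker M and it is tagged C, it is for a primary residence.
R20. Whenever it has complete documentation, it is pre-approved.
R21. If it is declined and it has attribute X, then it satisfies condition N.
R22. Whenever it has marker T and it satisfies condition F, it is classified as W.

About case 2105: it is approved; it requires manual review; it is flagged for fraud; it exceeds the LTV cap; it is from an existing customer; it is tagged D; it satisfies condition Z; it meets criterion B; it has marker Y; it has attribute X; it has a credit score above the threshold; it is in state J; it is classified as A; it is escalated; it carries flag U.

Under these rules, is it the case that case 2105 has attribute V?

Forward chaining from the given facts derives: is conditionally approved, has attribute L, has a co-signer, is in state U1, is tagged C, is declined, satisfies condition N, is in category K, satisfies condition F, is classified as H.
The only rule concluding "it has attribute V" is R8, which needs "it is classified as W"; that is never established.

No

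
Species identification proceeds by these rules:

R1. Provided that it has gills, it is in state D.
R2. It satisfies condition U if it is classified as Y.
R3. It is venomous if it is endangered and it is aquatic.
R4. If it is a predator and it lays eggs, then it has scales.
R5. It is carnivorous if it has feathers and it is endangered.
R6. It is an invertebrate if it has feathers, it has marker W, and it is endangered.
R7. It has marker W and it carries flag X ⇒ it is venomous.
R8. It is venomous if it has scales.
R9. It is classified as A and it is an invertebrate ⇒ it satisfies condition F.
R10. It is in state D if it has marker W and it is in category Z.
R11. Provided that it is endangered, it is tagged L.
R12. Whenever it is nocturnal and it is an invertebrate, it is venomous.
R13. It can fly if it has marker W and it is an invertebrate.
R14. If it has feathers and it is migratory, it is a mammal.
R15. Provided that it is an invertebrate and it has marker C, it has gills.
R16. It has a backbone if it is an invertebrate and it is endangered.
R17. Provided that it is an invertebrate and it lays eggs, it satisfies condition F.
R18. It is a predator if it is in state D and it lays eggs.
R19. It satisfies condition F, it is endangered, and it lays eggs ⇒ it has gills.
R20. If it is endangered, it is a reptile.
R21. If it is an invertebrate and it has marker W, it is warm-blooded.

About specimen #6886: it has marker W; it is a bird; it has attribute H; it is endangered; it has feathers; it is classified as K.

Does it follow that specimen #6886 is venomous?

No

Forward chaining from the given facts derives: is carnivorous, is an invertebrate, is tagged L, can fly, has a backbone, is a reptile, is warm-blooded.
Rules concluding "it is venomous": R3 needs "it is aquatic"; R7 needs "it carries flag X"; R8 needs "it has scales"; R12 needs "it is nocturnal" — none of these are established.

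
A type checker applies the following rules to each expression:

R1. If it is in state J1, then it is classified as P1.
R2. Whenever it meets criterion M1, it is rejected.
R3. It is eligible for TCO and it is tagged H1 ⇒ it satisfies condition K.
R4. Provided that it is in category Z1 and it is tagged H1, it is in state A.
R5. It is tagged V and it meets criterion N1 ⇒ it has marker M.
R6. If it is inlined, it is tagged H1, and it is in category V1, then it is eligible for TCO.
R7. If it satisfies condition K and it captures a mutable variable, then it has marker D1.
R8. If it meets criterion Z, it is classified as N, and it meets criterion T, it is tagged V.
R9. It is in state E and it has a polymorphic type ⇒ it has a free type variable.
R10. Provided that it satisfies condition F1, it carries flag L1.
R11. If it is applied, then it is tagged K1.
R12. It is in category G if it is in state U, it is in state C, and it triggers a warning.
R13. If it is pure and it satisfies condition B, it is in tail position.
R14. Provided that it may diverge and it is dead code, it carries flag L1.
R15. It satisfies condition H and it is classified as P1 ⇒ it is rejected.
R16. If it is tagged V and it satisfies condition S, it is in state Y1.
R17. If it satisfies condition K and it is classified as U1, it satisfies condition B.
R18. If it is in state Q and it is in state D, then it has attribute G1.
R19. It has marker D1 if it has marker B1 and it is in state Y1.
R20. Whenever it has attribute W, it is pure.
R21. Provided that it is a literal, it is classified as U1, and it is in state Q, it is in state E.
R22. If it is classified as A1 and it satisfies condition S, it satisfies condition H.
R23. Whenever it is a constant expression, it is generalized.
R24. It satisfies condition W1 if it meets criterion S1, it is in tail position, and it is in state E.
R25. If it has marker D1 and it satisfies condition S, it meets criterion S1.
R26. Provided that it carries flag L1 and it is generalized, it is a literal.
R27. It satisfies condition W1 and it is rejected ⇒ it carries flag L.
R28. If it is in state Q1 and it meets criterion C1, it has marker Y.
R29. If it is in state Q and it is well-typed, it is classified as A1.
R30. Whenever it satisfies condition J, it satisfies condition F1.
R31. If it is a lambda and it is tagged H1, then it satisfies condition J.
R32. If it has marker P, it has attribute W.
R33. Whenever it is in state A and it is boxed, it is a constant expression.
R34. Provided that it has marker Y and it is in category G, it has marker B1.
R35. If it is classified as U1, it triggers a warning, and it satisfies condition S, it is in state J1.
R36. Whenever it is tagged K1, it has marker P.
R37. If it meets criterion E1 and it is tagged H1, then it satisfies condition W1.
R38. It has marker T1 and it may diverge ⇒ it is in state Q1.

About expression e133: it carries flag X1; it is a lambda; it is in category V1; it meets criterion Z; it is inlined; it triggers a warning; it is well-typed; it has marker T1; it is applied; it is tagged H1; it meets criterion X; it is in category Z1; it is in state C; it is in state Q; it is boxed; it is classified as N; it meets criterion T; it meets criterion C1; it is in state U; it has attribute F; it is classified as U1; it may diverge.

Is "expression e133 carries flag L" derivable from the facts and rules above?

Forward chaining from the given facts derives: is in state A, is eligible for TCO, is tagged V, is tagged K1, is in category G, is classified as A1, satisfies condition J, is a constant expression, has marker P, is in state Q1, satisfies condition K, satisfies condition B, is generalized, has marker Y, satisfies condition F1, has attribute W, has marker B1, carries flag L1, is pure, is a literal, is in tail position, is in state E.
The only rule concluding "it carries flag L" is R27, which needs "it satisfies condition W1"; that is never established.

No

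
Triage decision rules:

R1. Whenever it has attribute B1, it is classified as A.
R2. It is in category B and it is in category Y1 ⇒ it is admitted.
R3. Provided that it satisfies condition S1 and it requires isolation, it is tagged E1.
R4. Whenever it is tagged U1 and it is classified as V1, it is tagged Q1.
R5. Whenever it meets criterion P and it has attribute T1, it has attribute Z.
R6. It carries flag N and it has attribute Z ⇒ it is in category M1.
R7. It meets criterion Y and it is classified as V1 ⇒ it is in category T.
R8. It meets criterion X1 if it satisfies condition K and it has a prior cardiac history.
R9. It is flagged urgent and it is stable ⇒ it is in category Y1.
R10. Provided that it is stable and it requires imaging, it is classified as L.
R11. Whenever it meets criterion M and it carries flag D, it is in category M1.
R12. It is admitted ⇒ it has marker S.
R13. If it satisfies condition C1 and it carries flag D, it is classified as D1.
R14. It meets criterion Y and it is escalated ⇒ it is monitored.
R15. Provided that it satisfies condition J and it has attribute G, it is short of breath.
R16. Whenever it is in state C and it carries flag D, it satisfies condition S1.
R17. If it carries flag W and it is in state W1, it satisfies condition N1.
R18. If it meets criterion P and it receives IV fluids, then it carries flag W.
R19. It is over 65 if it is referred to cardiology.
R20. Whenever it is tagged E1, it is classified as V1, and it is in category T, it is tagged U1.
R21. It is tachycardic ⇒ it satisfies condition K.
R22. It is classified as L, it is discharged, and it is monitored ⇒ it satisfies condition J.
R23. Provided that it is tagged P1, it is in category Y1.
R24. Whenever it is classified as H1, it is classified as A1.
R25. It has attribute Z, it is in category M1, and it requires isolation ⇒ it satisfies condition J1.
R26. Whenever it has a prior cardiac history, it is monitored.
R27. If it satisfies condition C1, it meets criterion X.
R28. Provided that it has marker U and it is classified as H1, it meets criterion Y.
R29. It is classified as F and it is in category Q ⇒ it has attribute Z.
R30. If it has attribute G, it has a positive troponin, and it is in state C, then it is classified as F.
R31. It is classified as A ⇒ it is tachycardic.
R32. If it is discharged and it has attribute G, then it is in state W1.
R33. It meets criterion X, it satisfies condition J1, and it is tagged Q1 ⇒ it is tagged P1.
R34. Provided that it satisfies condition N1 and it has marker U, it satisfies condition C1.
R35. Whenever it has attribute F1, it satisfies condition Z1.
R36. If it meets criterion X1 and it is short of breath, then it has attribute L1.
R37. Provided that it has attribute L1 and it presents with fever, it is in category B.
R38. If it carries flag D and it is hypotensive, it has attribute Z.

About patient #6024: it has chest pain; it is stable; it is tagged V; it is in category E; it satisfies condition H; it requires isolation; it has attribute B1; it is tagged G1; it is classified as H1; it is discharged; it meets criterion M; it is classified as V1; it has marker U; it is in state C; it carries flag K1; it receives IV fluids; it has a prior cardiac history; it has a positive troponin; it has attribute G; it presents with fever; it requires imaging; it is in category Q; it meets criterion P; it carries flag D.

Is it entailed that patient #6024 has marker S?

By R1 (it has attribute B1): it is classified as A.
By R10 (it is stable, it requires imaging): it is classified as L.
By R11 (it meets criterion M, it carries flag D): it is in category M1.
By R16 (it is in state C, it carries flag D): it satisfies condition S1.
By R18 (it meets criterion P, it receives IV fluids): it carries flag W.
By R26 (it has a prior cardiac history): it is monitored.
By R28 (it has marker U, it is classified as H1): it meets criterion Y.
By R30 (it has attribute G, it has a positive troponin, it is in state C): it is classified as F.
By R31 (it is classified as A): it is tachycardic.
By R32 (it is discharged, it has attribute G): it is in state W1.
By R3 (it satisfies condition S1, it requires isolation): it is tagged E1.
By R7 (it meets criterion Y, it is classified as V1): it is in category T.
By R17 (it carries flag W, it is in state W1): it satisfies condition N1.
By R20 (it is tagged E1, it is classified as V1, it is in category T): it is tagged U1.
By R21 (it is tachycardic): it satisfies condition K.
By R22 (it is classified as L, it is discharged, it is monitored): it satisfies condition J.
By R29 (it is classified as F, it is in category Q): it has attribute Z.
By R34 (it satisfies condition N1, it has marker U): it satisfies condition C1.
By R4 (it is tagged U1, it is classified as V1): it is tagged Q1.
By R8 (it satisfies condition K, it has a prior cardiac history): it meets criterion X1.
By R15 (it satisfies condition J, it has attribute G): it is short of breath.
By R25 (it has attribute Z, it is in category M1, it requires isolation): it satisfies condition J1.
By R27 (it satisfies condition C1): it meets criterion X.
By R33 (it meets criterion X, it satisfies condition J1, it is tagged Q1): it is tagged P1.
By R36 (it meets criterion X1, it is short of breath): it has attribute L1.
By R37 (it has attribute L1, it presents with fever): it is in category B.
By R23 (it is tagged P1): it is in category Y1.
By R2 (it is in category B, it is in category Y1): it is admitted.
By R12 (it is admitted): it has marker S.

Yes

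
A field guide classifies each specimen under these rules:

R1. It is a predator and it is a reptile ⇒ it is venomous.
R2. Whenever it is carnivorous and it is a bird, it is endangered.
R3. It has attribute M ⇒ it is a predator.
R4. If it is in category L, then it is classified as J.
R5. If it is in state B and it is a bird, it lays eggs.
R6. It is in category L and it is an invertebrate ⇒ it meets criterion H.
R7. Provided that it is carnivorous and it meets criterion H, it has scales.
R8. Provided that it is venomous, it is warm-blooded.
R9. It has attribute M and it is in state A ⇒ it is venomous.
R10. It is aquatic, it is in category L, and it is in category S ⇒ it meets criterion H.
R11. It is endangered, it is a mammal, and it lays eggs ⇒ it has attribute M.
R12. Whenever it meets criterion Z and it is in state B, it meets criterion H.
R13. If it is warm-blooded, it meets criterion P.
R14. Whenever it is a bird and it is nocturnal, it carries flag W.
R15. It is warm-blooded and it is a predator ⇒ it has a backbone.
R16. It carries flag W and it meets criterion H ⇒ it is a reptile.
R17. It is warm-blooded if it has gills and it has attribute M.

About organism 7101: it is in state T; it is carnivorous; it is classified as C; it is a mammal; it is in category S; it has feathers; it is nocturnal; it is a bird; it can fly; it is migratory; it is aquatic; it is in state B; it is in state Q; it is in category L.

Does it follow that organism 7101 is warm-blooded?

Yes

By R2 (it is carnivorous, it is a bird): it is endangered.
By R5 (it is in state B, it is a bird): it lays eggs.
By R10 (it is aquatic, it is in category L, it is in category S): it meets criterion H.
By R11 (it is endangered, it is a mammal, it lays eggs): it has attribute M.
By R14 (it is a bird, it is nocturnal): it carries flag W.
By R16 (it carries flag W, it meets criterion H): it is a reptile.
By R3 (it has attribute M): it is a predator.
By R1 (it is a predator, it is a reptile): it is venomous.
By R8 (it is venomous): it is warm-blooded.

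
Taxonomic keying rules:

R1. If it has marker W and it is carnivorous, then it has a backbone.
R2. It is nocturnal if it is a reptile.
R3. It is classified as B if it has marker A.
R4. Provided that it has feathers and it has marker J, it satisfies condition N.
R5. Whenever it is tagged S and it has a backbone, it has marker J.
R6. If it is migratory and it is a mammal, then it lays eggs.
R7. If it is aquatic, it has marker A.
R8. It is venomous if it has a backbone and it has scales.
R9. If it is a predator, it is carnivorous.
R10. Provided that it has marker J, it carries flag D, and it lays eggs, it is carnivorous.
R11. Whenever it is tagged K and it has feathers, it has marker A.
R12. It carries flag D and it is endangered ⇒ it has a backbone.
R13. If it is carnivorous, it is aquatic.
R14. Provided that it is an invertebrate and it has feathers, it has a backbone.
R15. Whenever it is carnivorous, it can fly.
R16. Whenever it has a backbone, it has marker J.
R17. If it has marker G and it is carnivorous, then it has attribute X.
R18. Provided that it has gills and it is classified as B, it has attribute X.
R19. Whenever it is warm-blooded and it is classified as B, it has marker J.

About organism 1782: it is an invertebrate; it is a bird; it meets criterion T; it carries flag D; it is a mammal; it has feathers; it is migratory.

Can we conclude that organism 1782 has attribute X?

Forward chaining from the given facts derives: lays eggs, has a backbone, has marker J, satisfies condition N, is carnivorous, is aquatic, can fly, has marker A, is classified as B.
Rules concluding "it has attribute X": R17 needs "it has marker G"; R18 needs "it has gills" — none of these are established.

No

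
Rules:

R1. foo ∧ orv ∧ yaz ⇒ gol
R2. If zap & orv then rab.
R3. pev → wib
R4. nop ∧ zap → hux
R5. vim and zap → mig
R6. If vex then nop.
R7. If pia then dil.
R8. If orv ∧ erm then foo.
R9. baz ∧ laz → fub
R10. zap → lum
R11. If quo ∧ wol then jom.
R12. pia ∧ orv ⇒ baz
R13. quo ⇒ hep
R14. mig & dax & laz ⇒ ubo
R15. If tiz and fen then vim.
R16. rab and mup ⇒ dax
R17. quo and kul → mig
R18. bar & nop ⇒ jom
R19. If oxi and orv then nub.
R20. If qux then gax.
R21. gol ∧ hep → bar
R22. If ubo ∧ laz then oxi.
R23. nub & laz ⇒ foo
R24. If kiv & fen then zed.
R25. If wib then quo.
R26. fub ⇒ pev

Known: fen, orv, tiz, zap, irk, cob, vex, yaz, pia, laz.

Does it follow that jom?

Forward chaining from the given facts derives: rab, nop, dil, lum, baz, vim, hux, mig, fub, pev, wib, quo, hep.
Rules concluding jom: R11 needs wol; R18 needs bar — none of these are established.

No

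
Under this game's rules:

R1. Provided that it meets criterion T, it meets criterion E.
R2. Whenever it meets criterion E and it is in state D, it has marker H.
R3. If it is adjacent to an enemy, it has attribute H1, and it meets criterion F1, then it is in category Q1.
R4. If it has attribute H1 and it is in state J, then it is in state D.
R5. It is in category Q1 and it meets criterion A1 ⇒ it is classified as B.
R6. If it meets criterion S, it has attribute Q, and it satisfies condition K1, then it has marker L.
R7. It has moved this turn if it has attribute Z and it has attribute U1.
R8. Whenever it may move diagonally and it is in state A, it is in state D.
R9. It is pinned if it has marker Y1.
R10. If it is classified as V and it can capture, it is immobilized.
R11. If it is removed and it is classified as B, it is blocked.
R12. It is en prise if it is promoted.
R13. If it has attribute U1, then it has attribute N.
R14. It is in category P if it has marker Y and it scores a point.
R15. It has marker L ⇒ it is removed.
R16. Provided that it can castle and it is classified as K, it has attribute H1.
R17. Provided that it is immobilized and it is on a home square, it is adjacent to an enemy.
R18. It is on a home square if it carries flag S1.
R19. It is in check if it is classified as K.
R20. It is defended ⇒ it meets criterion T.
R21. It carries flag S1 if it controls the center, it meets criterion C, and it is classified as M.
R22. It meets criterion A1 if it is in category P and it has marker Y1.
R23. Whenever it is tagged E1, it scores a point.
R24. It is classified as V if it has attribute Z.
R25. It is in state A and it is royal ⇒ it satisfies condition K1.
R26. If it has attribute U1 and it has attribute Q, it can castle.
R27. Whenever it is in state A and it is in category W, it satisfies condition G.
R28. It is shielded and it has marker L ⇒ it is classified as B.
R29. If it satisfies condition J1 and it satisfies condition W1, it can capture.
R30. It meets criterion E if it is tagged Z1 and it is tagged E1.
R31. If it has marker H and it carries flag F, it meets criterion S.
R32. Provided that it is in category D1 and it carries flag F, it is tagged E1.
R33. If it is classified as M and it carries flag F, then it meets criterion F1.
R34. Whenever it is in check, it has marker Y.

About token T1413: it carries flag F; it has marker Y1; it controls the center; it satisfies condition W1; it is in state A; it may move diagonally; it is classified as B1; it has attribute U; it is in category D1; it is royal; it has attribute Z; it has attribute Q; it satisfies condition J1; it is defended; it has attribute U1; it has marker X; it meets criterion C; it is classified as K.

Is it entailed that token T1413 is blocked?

Forward chaining from the given facts derives: has moved this turn, is in state D, is pinned, has attribute N, is in check, meets criterion T, is classified as V, satisfies condition K1, can castle, can capture, is tagged E1, has marker Y, meets criterion E, has marker H, is immobilized, has attribute H1, scores a point, meets criterion S, has marker L, is in category P, is removed, meets criterion A1.
The only rule concluding "it is blocked" is R11, which needs "it is classified as B"; that is never established.

No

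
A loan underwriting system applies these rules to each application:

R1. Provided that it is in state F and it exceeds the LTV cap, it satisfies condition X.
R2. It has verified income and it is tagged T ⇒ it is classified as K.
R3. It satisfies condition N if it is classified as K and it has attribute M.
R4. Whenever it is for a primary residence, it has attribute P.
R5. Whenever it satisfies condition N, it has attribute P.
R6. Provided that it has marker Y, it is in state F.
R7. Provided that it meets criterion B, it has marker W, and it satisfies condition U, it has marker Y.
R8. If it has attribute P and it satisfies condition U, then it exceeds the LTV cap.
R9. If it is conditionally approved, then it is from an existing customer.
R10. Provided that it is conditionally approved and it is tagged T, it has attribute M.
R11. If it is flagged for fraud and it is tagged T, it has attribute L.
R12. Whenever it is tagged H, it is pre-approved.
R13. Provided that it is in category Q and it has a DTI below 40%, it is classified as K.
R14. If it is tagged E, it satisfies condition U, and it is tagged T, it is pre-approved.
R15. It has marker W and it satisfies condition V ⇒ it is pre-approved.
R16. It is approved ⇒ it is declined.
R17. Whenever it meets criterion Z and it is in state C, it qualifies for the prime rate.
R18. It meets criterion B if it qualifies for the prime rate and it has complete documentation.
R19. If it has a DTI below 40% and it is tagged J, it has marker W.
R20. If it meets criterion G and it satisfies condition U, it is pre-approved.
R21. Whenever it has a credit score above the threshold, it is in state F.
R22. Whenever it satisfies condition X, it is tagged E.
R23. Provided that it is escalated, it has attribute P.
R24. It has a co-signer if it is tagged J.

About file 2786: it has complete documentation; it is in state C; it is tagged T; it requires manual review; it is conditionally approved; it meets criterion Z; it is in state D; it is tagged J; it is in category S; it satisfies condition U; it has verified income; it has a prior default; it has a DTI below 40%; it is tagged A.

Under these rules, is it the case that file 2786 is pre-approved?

By R2 (it has verified income, it is tagged T): it is classified as K.
By R10 (it is conditionally approved, it is tagged T): it has attribute M.
By R17 (it meets criterion Z, it is in state C): it qualifies for the prime rate.
By R18 (it qualifies for the prime rate, it has complete documentation): it meets criterion B.
By R19 (it has a DTI below 40%, it is tagged J): it has marker W.
By R3 (it is classified as K, it has attribute M): it satisfies condition N.
By R5 (it satisfies condition N): it has attribute P.
By R7 (it meets criterion B, it has marker W, it satisfies condition U): it has marker Y.
By R8 (it has attribute P, it satisfies condition U): it exceeds the LTV cap.
By R6 (it has marker Y): it is in state F.
By R1 (it is in state F, it exceeds the LTV cap): it satisfies condition X.
By R22 (it satisfies condition X): it is tagged E.
By R14 (it is tagged E, it satisfies condition U, it is tagged T): it is pre-approved.

Yes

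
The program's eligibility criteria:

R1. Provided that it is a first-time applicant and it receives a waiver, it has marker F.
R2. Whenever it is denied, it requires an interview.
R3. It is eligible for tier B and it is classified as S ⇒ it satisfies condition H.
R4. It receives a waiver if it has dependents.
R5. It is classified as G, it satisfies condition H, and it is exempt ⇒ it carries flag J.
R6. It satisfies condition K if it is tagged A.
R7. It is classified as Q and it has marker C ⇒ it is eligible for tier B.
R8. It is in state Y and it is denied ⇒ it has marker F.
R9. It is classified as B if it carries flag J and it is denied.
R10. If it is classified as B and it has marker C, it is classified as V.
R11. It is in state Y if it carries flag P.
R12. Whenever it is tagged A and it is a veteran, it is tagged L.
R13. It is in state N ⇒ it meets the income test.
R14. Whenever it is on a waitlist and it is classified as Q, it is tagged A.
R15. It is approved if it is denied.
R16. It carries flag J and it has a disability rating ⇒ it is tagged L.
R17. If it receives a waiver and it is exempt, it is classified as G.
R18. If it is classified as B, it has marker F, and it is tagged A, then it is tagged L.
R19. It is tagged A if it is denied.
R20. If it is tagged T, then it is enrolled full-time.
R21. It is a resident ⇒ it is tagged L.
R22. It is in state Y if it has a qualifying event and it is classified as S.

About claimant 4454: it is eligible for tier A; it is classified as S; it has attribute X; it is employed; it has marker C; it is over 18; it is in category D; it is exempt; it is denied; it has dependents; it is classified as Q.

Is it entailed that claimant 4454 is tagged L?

No

Forward chaining from the given facts derives: requires an interview, receives a waiver, is eligible for tier B, is approved, is classified as G, is tagged A, satisfies condition H, carries flag J, satisfies condition K, is classified as B, is classified as V.
Rules concluding "it is tagged L": R12 needs "it is a veteran"; R16 needs "it has a disability rating"; R18 needs "it has marker F"; R21 needs "it is a resident" — none of these are established.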